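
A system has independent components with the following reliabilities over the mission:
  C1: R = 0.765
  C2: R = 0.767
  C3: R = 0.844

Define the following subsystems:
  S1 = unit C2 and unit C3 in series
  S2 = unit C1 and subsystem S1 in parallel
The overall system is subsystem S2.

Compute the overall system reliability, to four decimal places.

0.9171

Series (C2 and C3): 0.767000 × 0.844000 = 0.647348
Parallel (C1 and [0.647348]): 1 − (1 − 0.765000)(1 − 0.647348) = 0.9171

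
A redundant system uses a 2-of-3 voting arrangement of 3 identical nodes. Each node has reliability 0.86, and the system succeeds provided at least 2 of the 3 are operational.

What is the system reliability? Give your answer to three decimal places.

0.947

R = Σ_{i=2}^{3} C(3,i) p^i (1−p)^{3−i} with p = 0.86
C(3,2)·0.86^2·0.14^1 = 0.31063
C(3,3)·0.86^3·0.14^0 = 0.63606
Sum = 0.947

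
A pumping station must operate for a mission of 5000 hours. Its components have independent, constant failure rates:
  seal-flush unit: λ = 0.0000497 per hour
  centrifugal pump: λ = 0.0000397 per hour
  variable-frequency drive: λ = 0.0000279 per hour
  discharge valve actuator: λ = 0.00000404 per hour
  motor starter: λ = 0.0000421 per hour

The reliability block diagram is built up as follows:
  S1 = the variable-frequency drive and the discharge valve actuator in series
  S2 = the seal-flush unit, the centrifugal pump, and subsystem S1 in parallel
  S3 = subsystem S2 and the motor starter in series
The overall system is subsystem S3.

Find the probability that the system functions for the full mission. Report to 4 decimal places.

R(seal-flush unit) = exp(−0.0000497 × 5000) = 0.779970
R(centrifugal pump) = exp(−0.0000397 × 5000) = 0.819960
R(variable-frequency drive) = exp(−0.0000279 × 5000) = 0.869793
R(discharge valve actuator) = exp(−0.00000404 × 5000) = 0.980003
R(motor starter) = exp(−0.0000421 × 5000) = 0.810179
Series (variable-frequency drive and discharge valve actuator): 0.869793 × 0.980003 = 0.852400
Parallel (seal-flush unit, centrifugal pump, and [0.852400]): 1 − (1 − 0.779970)(1 − 0.819960)(1 − 0.852400) = 0.994153
Series ([0.994153] and motor starter): 0.994153 × 0.810179 = 0.8054

0.8054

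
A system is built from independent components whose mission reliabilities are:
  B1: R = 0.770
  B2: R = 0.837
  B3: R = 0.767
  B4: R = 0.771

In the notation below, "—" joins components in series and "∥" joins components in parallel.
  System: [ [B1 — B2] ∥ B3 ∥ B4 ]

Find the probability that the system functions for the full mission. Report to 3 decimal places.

Series (B1 and B2): 0.77000 × 0.83700 = 0.64449
Parallel ([0.64449], B3, and B4): 1 − (1 − 0.64449)(1 − 0.76700)(1 − 0.77100) = 0.981

0.981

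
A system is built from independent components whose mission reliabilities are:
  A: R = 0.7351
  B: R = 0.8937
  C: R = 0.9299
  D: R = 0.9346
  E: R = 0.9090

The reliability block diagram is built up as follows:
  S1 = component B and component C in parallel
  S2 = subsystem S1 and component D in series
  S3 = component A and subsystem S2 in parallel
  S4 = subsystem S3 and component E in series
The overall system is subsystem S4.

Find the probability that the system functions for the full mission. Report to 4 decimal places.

Parallel (B and C): 1 − (1 − 0.893700)(1 − 0.929900) = 0.992548
Series ([0.992548] and D): 0.992548 × 0.934600 = 0.927635
Parallel (A and [0.927635]): 1 − (1 − 0.735100)(1 − 0.927635) = 0.980831
Series ([0.980831] and E): 0.980831 × 0.909000 = 0.8916

0.8916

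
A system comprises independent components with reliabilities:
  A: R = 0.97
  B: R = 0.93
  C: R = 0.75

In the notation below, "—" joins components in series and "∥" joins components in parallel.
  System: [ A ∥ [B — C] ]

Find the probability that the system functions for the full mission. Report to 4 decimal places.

Series (B and C): 0.930000 × 0.750000 = 0.697500
Parallel (A and [0.697500]): 1 − (1 − 0.970000)(1 − 0.697500) = 0.9909

0.9909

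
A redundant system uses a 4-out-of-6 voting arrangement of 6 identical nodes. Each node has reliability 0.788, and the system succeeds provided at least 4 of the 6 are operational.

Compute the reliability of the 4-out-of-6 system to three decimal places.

0.886

R = Σ_{i=4}^{6} C(6,i) p^i (1−p)^{6−i} with p = 0.788
C(6,4)·0.788^4·0.212^2 = 0.25994
C(6,5)·0.788^5·0.212^1 = 0.38647
C(6,6)·0.788^6·0.212^0 = 0.23942
Sum = 0.886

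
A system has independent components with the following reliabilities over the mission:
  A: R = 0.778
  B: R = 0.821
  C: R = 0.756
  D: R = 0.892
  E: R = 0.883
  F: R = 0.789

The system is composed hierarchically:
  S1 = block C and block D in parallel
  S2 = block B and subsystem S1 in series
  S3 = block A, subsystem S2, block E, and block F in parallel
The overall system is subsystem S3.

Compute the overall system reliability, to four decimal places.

0.9989

Parallel (C and D): 1 − (1 − 0.756000)(1 − 0.892000) = 0.973648
Series (B and [0.973648]): 0.821000 × 0.973648 = 0.799365
Parallel (A, [0.799365], E, and F): 1 − (1 − 0.778000)(1 − 0.799365)(1 − 0.883000)(1 − 0.789000) = 0.9989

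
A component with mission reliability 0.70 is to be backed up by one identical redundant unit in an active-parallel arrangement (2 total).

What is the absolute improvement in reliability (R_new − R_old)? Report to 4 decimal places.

R_before = 0.70
R_after = 1 − (1 − 0.70)^2 = 0.9100
ΔR = 0.9100 − 0.70 = 0.2100

0.2100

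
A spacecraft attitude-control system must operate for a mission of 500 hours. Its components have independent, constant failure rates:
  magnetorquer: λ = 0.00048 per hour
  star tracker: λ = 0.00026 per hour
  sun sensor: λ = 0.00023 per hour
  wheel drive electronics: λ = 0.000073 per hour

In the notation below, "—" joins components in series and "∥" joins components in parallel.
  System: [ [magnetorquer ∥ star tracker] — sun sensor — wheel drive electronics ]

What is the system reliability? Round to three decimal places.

R(magnetorquer) = exp(−0.00048 × 500) = 0.78663
R(star tracker) = exp(−0.00026 × 500) = 0.87810
R(sun sensor) = exp(−0.00023 × 500) = 0.89137
R(wheel drive electronics) = exp(−0.000073 × 500) = 0.96416
Parallel (magnetorquer and star tracker): 1 − (1 − 0.78663)(1 − 0.87810) = 0.97399
Series ([0.97399], sun sensor, and wheel drive electronics): 0.97399 × 0.89137 × 0.96416 = 0.837

0.837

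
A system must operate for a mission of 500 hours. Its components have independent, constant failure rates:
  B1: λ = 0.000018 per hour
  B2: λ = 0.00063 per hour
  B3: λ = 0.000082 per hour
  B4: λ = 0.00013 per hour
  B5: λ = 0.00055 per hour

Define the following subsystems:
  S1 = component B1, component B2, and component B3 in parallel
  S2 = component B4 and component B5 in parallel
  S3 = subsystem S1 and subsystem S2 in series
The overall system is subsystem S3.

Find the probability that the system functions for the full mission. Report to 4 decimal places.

R(B1) = exp(−0.000018 × 500) = 0.991040
R(B2) = exp(−0.00063 × 500) = 0.729789
R(B3) = exp(−0.000082 × 500) = 0.959829
R(B4) = exp(−0.00013 × 500) = 0.937067
R(B5) = exp(−0.00055 × 500) = 0.759572
Parallel (B1, B2, and B3): 1 − (1 − 0.991040)(1 − 0.729789)(1 − 0.959829) = 0.999903
Parallel (B4 and B5): 1 − (1 − 0.937067)(1 − 0.759572) = 0.984869
Series ([0.999903] and [0.984869]): 0.999903 × 0.984869 = 0.9848

0.9848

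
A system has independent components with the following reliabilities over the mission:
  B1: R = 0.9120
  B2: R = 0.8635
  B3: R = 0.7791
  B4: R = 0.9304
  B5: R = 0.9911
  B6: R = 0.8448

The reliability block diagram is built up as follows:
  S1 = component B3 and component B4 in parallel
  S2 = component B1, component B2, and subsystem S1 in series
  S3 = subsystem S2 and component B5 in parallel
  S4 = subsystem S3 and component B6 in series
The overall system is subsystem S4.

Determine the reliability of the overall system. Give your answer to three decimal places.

0.843

Parallel (B3 and B4): 1 − (1 − 0.77910)(1 − 0.93040) = 0.98463
Series (B1, B2, and [0.98463]): 0.91200 × 0.86350 × 0.98463 = 0.77541
Parallel ([0.77541] and B5): 1 − (1 − 0.77541)(1 − 0.99110) = 0.99800
Series ([0.99800] and B6): 0.99800 × 0.84480 = 0.843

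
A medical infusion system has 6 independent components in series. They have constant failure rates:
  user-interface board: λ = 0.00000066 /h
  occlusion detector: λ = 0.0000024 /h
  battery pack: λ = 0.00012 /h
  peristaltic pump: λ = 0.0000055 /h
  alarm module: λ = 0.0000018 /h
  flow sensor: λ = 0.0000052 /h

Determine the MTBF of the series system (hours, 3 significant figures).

Series of exponential components: λ_sys = Σ λ_i
λ_sys = 0.00000066 + 0.0000024 + 0.00012 + 0.0000055 + 0.0000018 + 0.0000052 = 1.3556e-04 /h
MTBF = 1 / λ_sys = 7380 h

7380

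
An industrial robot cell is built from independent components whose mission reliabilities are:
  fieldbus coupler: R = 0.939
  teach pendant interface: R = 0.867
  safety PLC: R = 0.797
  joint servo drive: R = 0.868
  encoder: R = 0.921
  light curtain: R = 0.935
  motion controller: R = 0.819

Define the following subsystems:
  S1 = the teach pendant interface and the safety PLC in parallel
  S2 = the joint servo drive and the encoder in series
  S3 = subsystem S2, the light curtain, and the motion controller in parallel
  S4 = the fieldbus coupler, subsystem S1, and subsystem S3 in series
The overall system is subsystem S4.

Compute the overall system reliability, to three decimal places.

Parallel (teach pendant interface and safety PLC): 1 − (1 − 0.86700)(1 − 0.79700) = 0.97300
Series (joint servo drive and encoder): 0.86800 × 0.92100 = 0.79943
Parallel ([0.79943], light curtain, and motion controller): 1 − (1 − 0.79943)(1 − 0.93500)(1 − 0.81900) = 0.99764
Series (fieldbus coupler, [0.97300], and [0.99764]): 0.93900 × 0.97300 × 0.99764 = 0.911

0.911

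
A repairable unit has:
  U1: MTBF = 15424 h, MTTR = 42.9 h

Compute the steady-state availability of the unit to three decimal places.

A(U1) = MTBF/(MTBF+MTTR) = 15424/(15424+42.9) = 0.997

0.997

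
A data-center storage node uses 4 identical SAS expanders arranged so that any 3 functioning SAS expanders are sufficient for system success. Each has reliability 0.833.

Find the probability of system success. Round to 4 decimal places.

0.8676

R = Σ_{i=3}^{4} C(4,i) p^i (1−p)^{4−i} with p = 0.833
C(4,3)·0.833^3·0.167^1 = 0.386110
C(4,4)·0.833^4·0.167^0 = 0.481482
Sum = 0.8676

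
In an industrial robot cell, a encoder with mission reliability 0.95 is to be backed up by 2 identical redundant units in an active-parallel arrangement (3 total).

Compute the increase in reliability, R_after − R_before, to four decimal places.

0.0499

R_before = 0.95
R_after = 1 − (1 − 0.95)^3 = 0.9999
ΔR = 0.9999 − 0.95 = 0.0499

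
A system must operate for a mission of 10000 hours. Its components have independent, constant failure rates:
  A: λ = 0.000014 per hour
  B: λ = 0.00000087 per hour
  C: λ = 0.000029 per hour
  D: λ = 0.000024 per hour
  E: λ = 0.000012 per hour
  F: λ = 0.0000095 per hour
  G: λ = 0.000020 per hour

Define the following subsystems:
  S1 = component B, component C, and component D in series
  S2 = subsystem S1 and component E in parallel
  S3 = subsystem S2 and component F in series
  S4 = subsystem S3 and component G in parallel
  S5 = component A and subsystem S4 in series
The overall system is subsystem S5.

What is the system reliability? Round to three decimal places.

0.848

R(A) = exp(−0.000014 × 10000) = 0.86936
R(B) = exp(−0.00000087 × 10000) = 0.99134
R(C) = exp(−0.000029 × 10000) = 0.74826
R(D) = exp(−0.000024 × 10000) = 0.78663
R(E) = exp(−0.000012 × 10000) = 0.88692
R(F) = exp(−0.0000095 × 10000) = 0.90937
R(G) = exp(−0.000020 × 10000) = 0.81873
Series (B, C, and D): 0.99134 × 0.74826 × 0.78663 = 0.58351
Parallel ([0.58351] and E): 1 − (1 − 0.58351)(1 − 0.88692) = 0.95290
Series ([0.95290] and F): 0.95290 × 0.90937 = 0.86654
Parallel ([0.86654] and G): 1 − (1 − 0.86654)(1 − 0.81873) = 0.97581
Series (A and [0.97581]): 0.86936 × 0.97581 = 0.848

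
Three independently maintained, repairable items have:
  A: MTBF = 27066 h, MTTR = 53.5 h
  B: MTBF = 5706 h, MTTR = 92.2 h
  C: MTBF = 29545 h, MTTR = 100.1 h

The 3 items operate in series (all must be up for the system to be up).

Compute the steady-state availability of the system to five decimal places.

A(A) = MTBF/(MTBF+MTTR) = 27066/(27066+53.5) = 0.998027
A(B) = MTBF/(MTBF+MTTR) = 5706/(5706+92.2) = 0.984099
A(C) = MTBF/(MTBF+MTTR) = 29545/(29545+100.1) = 0.996623
Series availability: 0.998027 × 0.984099 × 0.996623 = 0.97884

0.97884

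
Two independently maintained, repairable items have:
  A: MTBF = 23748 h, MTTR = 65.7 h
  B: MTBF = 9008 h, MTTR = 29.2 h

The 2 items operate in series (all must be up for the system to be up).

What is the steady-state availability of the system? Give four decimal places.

0.9940

A(A) = MTBF/(MTBF+MTTR) = 23748/(23748+65.7) = 0.997241
A(B) = MTBF/(MTBF+MTTR) = 9008/(9008+29.2) = 0.996769
Series availability: 0.997241 × 0.996769 = 0.9940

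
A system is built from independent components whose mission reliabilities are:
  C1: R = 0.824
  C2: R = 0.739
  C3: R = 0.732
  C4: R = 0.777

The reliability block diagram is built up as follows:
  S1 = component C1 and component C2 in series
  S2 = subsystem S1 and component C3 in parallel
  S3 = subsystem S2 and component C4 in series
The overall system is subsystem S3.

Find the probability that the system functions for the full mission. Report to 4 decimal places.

0.6956

Series (C1 and C2): 0.824000 × 0.739000 = 0.608936
Parallel ([0.608936] and C3): 1 − (1 − 0.608936)(1 − 0.732000) = 0.895195
Series ([0.895195] and C4): 0.895195 × 0.777000 = 0.6956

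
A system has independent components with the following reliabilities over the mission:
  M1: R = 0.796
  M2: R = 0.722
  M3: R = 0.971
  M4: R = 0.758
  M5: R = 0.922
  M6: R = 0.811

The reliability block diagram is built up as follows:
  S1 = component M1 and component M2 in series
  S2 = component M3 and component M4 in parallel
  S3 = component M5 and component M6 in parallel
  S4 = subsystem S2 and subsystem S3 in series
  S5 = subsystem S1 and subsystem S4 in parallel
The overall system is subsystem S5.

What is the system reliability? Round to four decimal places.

0.9908

Series (M1 and M2): 0.796000 × 0.722000 = 0.574712
Parallel (M3 and M4): 1 − (1 − 0.971000)(1 − 0.758000) = 0.992982
Parallel (M5 and M6): 1 − (1 − 0.922000)(1 − 0.811000) = 0.985258
Series ([0.992982] and [0.985258]): 0.992982 × 0.985258 = 0.978343
Parallel ([0.574712] and [0.978343]): 1 − (1 − 0.574712)(1 − 0.978343) = 0.9908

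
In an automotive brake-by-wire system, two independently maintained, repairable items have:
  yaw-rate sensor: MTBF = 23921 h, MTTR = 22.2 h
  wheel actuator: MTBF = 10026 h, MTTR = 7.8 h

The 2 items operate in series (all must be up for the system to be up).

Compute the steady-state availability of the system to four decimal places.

0.9983

A(yaw-rate sensor) = MTBF/(MTBF+MTTR) = 23921/(23921+22.2) = 0.999073
A(wheel actuator) = MTBF/(MTBF+MTTR) = 10026/(10026+7.8) = 0.999223
Series availability: 0.999073 × 0.999223 = 0.9983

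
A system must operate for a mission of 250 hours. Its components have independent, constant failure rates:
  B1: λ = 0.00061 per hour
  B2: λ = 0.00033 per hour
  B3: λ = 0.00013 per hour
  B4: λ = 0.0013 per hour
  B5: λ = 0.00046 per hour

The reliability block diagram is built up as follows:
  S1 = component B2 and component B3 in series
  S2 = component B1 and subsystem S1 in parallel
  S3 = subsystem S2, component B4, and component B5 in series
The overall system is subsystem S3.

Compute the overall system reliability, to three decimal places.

R(B1) = exp(−0.00061 × 250) = 0.85856
R(B2) = exp(−0.00033 × 250) = 0.92081
R(B3) = exp(−0.00013 × 250) = 0.96802
R(B4) = exp(−0.0013 × 250) = 0.72253
R(B5) = exp(−0.00046 × 250) = 0.89137
Series (B2 and B3): 0.92081 × 0.96802 = 0.89136
Parallel (B1 and [0.89136]): 1 − (1 − 0.85856)(1 − 0.89136) = 0.98463
Series ([0.98463], B4, and B5): 0.98463 × 0.72253 × 0.89137 = 0.634

0.634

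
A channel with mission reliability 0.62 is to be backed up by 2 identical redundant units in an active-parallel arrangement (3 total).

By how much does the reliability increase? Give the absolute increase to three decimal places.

R_before = 0.62
R_after = 1 − (1 − 0.62)^3 = 0.945
ΔR = 0.945 − 0.62 = 0.325

0.325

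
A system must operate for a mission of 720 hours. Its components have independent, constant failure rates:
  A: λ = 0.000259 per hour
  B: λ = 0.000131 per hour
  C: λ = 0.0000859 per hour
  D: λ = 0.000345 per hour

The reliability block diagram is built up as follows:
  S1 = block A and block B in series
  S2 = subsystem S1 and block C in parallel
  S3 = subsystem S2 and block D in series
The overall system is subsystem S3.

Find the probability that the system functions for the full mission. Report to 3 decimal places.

R(A) = exp(−0.000259 × 720) = 0.82988
R(B) = exp(−0.000131 × 720) = 0.90999
R(C) = exp(−0.0000859 × 720) = 0.94003
R(D) = exp(−0.000345 × 720) = 0.78005
Series (A and B): 0.82988 × 0.90999 = 0.75518
Parallel ([0.75518] and C): 1 − (1 − 0.75518)(1 − 0.94003) = 0.98532
Series ([0.98532] and D): 0.98532 × 0.78005 = 0.769

0.769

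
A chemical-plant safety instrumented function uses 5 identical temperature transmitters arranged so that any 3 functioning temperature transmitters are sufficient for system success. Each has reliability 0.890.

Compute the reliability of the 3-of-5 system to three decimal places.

R = Σ_{i=3}^{5} C(5,i) p^i (1−p)^{5−i} with p = 0.890
C(5,3)·0.890^3·0.110^2 = 0.08530
C(5,4)·0.890^4·0.110^1 = 0.34508
C(5,5)·0.890^5·0.110^0 = 0.55841
Sum = 0.989

0.989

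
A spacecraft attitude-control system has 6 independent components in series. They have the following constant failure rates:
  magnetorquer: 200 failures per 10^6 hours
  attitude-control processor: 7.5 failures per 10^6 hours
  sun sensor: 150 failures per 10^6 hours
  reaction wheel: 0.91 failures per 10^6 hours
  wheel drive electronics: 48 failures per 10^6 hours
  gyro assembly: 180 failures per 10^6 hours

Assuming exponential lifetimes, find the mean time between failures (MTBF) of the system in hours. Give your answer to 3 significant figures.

Series of exponential components: λ_sys = Σ λ_i
λ_sys = 0.00020 + 0.0000075 + 0.00015 + 0.00000091 + 0.000048 + 0.00018 = 5.8641e-04 /h
MTBF = 1 / λ_sys = 1710 h

1710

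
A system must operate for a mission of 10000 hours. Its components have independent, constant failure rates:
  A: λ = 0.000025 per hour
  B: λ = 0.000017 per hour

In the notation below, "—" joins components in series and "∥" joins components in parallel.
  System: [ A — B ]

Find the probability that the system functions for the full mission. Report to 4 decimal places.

0.6570

R(A) = exp(−0.000025 × 10000) = 0.778801
R(B) = exp(−0.000017 × 10000) = 0.843665
Series (A and B): 0.778801 × 0.843665 = 0.6570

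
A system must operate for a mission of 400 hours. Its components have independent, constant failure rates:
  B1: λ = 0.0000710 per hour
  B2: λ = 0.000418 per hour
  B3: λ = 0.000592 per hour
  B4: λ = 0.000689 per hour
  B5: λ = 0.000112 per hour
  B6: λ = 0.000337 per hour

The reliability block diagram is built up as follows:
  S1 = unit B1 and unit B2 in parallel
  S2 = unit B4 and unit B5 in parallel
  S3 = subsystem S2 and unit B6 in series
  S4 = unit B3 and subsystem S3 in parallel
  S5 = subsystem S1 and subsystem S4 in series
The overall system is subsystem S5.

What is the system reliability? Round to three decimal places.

0.967

R(B1) = exp(−0.0000710 × 400) = 0.97200
R(B2) = exp(−0.000418 × 400) = 0.84603
R(B3) = exp(−0.000592 × 400) = 0.78915
R(B4) = exp(−0.000689 × 400) = 0.75912
R(B5) = exp(−0.000112 × 400) = 0.95619
R(B6) = exp(−0.000337 × 400) = 0.87389
Parallel (B1 and B2): 1 − (1 − 0.97200)(1 − 0.84603) = 0.99569
Parallel (B4 and B5): 1 − (1 − 0.75912)(1 − 0.95619) = 0.98945
Series ([0.98945] and B6): 0.98945 × 0.87389 = 0.86467
Parallel (B3 and [0.86467]): 1 − (1 − 0.78915)(1 − 0.86467) = 0.97147
Series ([0.99569] and [0.97147]): 0.99569 × 0.97147 = 0.967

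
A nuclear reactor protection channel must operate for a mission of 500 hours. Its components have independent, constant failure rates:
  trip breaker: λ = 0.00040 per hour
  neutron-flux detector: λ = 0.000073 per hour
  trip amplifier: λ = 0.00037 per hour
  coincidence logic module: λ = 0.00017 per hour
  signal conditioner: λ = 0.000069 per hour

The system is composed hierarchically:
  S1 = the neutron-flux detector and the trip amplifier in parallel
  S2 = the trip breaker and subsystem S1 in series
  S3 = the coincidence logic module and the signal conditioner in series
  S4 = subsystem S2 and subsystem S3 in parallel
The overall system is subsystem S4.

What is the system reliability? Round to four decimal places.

R(trip breaker) = exp(−0.00040 × 500) = 0.818731
R(neutron-flux detector) = exp(−0.000073 × 500) = 0.964158
R(trip amplifier) = exp(−0.00037 × 500) = 0.831104
R(coincidence logic module) = exp(−0.00017 × 500) = 0.918512
R(signal conditioner) = exp(−0.000069 × 500) = 0.966088
Parallel (neutron-flux detector and trip amplifier): 1 − (1 − 0.964158)(1 − 0.831104) = 0.993946
Series (trip breaker and [0.993946]): 0.818731 × 0.993946 = 0.813774
Series (coincidence logic module and signal conditioner): 0.918512 × 0.966088 = 0.887363
Parallel ([0.813774] and [0.887363]): 1 − (1 − 0.813774)(1 − 0.887363) = 0.9790

0.9790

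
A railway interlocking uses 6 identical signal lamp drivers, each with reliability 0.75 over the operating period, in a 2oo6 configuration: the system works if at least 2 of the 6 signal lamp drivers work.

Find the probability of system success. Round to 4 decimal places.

R = Σ_{i=2}^{6} C(6,i) p^i (1−p)^{6−i} with p = 0.75
C(6,2)·0.75^2·0.25^4 = 0.032959
C(6,3)·0.75^3·0.25^3 = 0.131836
C(6,4)·0.75^4·0.25^2 = 0.296631
C(6,5)·0.75^5·0.25^1 = 0.355957
C(6,6)·0.75^6·0.25^0 = 0.177979
Sum = 0.9954

0.9954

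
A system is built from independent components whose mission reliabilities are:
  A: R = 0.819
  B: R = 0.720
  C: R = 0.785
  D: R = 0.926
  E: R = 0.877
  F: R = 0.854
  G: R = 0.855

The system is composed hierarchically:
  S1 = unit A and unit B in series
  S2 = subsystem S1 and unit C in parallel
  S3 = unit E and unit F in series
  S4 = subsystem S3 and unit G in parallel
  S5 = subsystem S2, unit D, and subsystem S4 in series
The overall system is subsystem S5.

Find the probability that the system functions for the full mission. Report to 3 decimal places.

Series (A and B): 0.81900 × 0.72000 = 0.58968
Parallel ([0.58968] and C): 1 − (1 − 0.58968)(1 − 0.78500) = 0.91178
Series (E and F): 0.87700 × 0.85400 = 0.74896
Parallel ([0.74896] and G): 1 − (1 − 0.74896)(1 − 0.85500) = 0.96360
Series ([0.91178], D, and [0.96360]): 0.91178 × 0.92600 × 0.96360 = 0.814

0.814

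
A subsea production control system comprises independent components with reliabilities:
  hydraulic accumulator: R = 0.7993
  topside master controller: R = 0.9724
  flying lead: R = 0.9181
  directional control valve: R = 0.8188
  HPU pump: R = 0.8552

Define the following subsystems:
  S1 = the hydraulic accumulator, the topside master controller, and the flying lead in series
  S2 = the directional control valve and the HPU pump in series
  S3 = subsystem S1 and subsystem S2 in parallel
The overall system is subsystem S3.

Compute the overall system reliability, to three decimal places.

Series (hydraulic accumulator, topside master controller, and flying lead): 0.79930 × 0.97240 × 0.91810 = 0.71358
Series (directional control valve and HPU pump): 0.81880 × 0.85520 = 0.70024
Parallel ([0.71358] and [0.70024]): 1 − (1 − 0.71358)(1 − 0.70024) = 0.914

0.914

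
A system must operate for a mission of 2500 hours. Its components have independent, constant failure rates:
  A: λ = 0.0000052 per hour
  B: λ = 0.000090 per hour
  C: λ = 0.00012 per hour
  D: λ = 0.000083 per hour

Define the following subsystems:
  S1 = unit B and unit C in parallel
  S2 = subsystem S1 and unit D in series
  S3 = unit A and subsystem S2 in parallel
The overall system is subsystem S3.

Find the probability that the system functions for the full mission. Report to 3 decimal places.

R(A) = exp(−0.0000052 × 2500) = 0.98708
R(B) = exp(−0.000090 × 2500) = 0.79852
R(C) = exp(−0.00012 × 2500) = 0.74082
R(D) = exp(−0.000083 × 2500) = 0.81261
Parallel (B and C): 1 − (1 − 0.79852)(1 − 0.74082) = 0.94778
Series ([0.94778] and D): 0.94778 × 0.81261 = 0.77018
Parallel (A and [0.77018]): 1 − (1 − 0.98708)(1 − 0.77018) = 0.997

0.997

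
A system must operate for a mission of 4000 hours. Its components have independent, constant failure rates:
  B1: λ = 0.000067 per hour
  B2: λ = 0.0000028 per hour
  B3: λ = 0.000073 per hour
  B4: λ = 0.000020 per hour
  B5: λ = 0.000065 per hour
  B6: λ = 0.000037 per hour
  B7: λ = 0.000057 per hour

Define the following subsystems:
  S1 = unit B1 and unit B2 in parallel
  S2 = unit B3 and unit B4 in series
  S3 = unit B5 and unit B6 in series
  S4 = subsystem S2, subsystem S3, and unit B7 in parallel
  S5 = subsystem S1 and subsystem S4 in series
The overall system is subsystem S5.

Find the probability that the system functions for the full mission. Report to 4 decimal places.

R(B1) = exp(−0.000067 × 4000) = 0.764908
R(B2) = exp(−0.0000028 × 4000) = 0.988862
R(B3) = exp(−0.000073 × 4000) = 0.746769
R(B4) = exp(−0.000020 × 4000) = 0.923116
R(B5) = exp(−0.000065 × 4000) = 0.771052
R(B6) = exp(−0.000037 × 4000) = 0.862431
R(B7) = exp(−0.000057 × 4000) = 0.796124
Parallel (B1 and B2): 1 − (1 − 0.764908)(1 − 0.988862) = 0.997382
Series (B3 and B4): 0.746769 × 0.923116 = 0.689354
Series (B5 and B6): 0.771052 × 0.862431 = 0.664979
Parallel ([0.689354], [0.664979], and B7): 1 − (1 − 0.689354)(1 − 0.664979)(1 − 0.796124) = 0.978782
Series ([0.997382] and [0.978782]): 0.997382 × 0.978782 = 0.9762

0.9762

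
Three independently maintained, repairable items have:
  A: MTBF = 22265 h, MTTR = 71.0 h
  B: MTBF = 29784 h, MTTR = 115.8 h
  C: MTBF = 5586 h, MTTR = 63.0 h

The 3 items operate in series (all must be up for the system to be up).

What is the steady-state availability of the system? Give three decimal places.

A(A) = MTBF/(MTBF+MTTR) = 22265/(22265+71.0) = 0.996821
A(B) = MTBF/(MTBF+MTTR) = 29784/(29784+115.8) = 0.996127
A(C) = MTBF/(MTBF+MTTR) = 5586/(5586+63.0) = 0.988848
Series availability: 0.996821 × 0.996127 × 0.988848 = 0.982

0.982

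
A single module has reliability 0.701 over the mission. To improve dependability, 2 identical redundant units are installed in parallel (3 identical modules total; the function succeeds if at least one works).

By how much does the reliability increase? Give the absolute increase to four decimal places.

R_before = 0.701
R_after = 1 − (1 − 0.701)^3 = 0.9733
ΔR = 0.9733 − 0.701 = 0.2723

0.2723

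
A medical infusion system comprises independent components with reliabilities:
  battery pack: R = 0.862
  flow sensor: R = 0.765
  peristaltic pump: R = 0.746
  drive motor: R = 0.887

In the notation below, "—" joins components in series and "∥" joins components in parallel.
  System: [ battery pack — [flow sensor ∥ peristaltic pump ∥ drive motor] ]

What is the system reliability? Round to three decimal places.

0.856

Parallel (flow sensor, peristaltic pump, and drive motor): 1 − (1 − 0.76500)(1 − 0.74600)(1 − 0.88700) = 0.99326
Series (battery pack and [0.99326]): 0.86200 × 0.99326 = 0.856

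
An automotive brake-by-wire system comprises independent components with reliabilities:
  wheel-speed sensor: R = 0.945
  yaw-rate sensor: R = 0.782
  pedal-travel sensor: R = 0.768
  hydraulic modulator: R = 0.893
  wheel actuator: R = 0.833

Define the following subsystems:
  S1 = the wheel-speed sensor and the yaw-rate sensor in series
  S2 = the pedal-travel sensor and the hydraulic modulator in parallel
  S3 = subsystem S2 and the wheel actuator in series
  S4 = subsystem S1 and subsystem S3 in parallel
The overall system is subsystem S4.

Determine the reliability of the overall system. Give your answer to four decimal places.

Series (wheel-speed sensor and yaw-rate sensor): 0.945000 × 0.782000 = 0.738990
Parallel (pedal-travel sensor and hydraulic modulator): 1 − (1 − 0.768000)(1 − 0.893000) = 0.975176
Series ([0.975176] and wheel actuator): 0.975176 × 0.833000 = 0.812322
Parallel ([0.738990] and [0.812322]): 1 − (1 − 0.738990)(1 − 0.812322) = 0.9510

0.9510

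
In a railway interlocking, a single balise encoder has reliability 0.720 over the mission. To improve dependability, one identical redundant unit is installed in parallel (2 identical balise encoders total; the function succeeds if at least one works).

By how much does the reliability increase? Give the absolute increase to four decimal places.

0.2016

R_before = 0.720
R_after = 1 − (1 − 0.720)^2 = 0.9216
ΔR = 0.9216 − 0.720 = 0.2016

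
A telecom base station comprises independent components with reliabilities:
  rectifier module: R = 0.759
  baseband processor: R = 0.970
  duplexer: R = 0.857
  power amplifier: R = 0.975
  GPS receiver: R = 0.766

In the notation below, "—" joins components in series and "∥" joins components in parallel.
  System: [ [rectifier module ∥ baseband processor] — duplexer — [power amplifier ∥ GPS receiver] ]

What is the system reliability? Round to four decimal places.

0.8458

Parallel (rectifier module and baseband processor): 1 − (1 − 0.759000)(1 − 0.970000) = 0.992770
Parallel (power amplifier and GPS receiver): 1 − (1 − 0.975000)(1 − 0.766000) = 0.994150
Series ([0.992770], duplexer, and [0.994150]): 0.992770 × 0.857000 × 0.994150 = 0.8458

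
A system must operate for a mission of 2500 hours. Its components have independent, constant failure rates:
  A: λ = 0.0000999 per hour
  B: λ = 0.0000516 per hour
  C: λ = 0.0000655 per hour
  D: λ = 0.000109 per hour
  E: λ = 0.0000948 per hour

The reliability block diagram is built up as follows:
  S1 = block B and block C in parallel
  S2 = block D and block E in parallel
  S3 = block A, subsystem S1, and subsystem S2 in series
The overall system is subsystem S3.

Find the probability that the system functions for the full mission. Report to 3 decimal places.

R(A) = exp(−0.0000999 × 2500) = 0.77900
R(B) = exp(−0.0000516 × 2500) = 0.87897
R(C) = exp(−0.0000655 × 2500) = 0.84895
R(D) = exp(−0.000109 × 2500) = 0.76147
R(E) = exp(−0.0000948 × 2500) = 0.78899
Parallel (B and C): 1 − (1 − 0.87897)(1 − 0.84895) = 0.98172
Parallel (D and E): 1 − (1 − 0.76147)(1 − 0.78899) = 0.94967
Series (A, [0.98172], and [0.94967]): 0.77900 × 0.98172 × 0.94967 = 0.726

0.726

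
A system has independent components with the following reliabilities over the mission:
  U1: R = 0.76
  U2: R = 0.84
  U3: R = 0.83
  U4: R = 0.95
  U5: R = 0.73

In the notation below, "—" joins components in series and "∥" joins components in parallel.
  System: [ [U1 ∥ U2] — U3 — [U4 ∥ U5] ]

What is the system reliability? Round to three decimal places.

Parallel (U1 and U2): 1 − (1 − 0.76000)(1 − 0.84000) = 0.96160
Parallel (U4 and U5): 1 − (1 − 0.95000)(1 − 0.73000) = 0.98650
Series ([0.96160], U3, and [0.98650]): 0.96160 × 0.83000 × 0.98650 = 0.787

0.787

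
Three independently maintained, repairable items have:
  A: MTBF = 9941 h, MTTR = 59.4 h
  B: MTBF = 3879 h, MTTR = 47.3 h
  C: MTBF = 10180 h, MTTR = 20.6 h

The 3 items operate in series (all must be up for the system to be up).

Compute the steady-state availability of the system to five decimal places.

A(A) = MTBF/(MTBF+MTTR) = 9941/(9941+59.4) = 0.994060
A(B) = MTBF/(MTBF+MTTR) = 3879/(3879+47.3) = 0.987953
A(C) = MTBF/(MTBF+MTTR) = 10180/(10180+20.6) = 0.997981
Series availability: 0.994060 × 0.987953 × 0.997981 = 0.98010

0.98010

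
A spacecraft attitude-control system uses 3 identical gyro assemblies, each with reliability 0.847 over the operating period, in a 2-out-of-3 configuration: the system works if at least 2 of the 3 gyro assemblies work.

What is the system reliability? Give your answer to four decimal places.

R = Σ_{i=2}^{3} C(3,i) p^i (1−p)^{3−i} with p = 0.847
C(3,2)·0.847^2·0.153^1 = 0.329291
C(3,3)·0.847^3·0.153^0 = 0.607645
Sum = 0.9369

0.9369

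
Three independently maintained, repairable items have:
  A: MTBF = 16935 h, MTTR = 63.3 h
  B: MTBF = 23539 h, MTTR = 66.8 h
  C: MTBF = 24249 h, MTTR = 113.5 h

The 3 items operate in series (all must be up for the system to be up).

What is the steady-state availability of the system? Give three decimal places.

A(A) = MTBF/(MTBF+MTTR) = 16935/(16935+63.3) = 0.996276
A(B) = MTBF/(MTBF+MTTR) = 23539/(23539+66.8) = 0.997170
A(C) = MTBF/(MTBF+MTTR) = 24249/(24249+113.5) = 0.995341
Series availability: 0.996276 × 0.997170 × 0.995341 = 0.989

0.989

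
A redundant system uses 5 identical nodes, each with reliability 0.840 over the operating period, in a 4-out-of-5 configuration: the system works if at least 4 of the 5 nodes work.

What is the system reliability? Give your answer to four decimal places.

0.8165

R = Σ_{i=4}^{5} C(5,i) p^i (1−p)^{5−i} with p = 0.840
C(5,4)·0.840^4·0.160^1 = 0.398297
C(5,5)·0.840^5·0.160^0 = 0.418212
Sum = 0.8165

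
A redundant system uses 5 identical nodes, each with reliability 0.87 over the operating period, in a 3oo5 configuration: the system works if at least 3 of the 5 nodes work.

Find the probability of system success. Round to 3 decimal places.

0.982

R = Σ_{i=3}^{5} C(5,i) p^i (1−p)^{5−i} with p = 0.87
C(5,3)·0.87^3·0.13^2 = 0.11129
C(5,4)·0.87^4·0.13^1 = 0.37238
C(5,5)·0.87^5·0.13^0 = 0.49842
Sum = 0.982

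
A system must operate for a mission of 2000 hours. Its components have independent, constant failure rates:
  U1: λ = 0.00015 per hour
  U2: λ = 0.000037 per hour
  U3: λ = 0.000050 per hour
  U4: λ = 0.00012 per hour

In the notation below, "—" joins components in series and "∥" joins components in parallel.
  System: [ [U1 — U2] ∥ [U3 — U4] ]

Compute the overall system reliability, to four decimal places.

0.9101

R(U1) = exp(−0.00015 × 2000) = 0.740818
R(U2) = exp(−0.000037 × 2000) = 0.928672
R(U3) = exp(−0.000050 × 2000) = 0.904837
R(U4) = exp(−0.00012 × 2000) = 0.786628
Series (U1 and U2): 0.740818 × 0.928672 = 0.687977
Series (U3 and U4): 0.904837 × 0.786628 = 0.711770
Parallel ([0.687977] and [0.711770]): 1 − (1 − 0.687977)(1 − 0.711770) = 0.9101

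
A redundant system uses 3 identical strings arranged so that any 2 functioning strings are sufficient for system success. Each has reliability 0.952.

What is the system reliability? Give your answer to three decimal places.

0.993

R = Σ_{i=2}^{3} C(3,i) p^i (1−p)^{3−i} with p = 0.952
C(3,2)·0.952^2·0.048^1 = 0.13051
C(3,3)·0.952^3·0.048^0 = 0.86280
Sum = 0.993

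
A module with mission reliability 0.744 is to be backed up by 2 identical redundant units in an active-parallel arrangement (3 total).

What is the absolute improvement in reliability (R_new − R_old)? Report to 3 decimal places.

0.239

R_before = 0.744
R_after = 1 − (1 − 0.744)^3 = 0.983
ΔR = 0.983 − 0.744 = 0.239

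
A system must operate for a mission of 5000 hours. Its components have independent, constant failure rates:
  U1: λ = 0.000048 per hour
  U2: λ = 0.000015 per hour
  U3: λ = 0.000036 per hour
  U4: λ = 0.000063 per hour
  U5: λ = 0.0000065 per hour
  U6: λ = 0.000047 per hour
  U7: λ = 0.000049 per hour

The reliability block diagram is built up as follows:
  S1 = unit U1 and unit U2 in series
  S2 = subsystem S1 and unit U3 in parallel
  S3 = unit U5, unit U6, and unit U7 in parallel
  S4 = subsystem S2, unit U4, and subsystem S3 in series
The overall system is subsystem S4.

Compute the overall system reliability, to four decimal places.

0.6963

R(U1) = exp(−0.000048 × 5000) = 0.786628
R(U2) = exp(−0.000015 × 5000) = 0.927743
R(U3) = exp(−0.000036 × 5000) = 0.835270
R(U4) = exp(−0.000063 × 5000) = 0.729789
R(U5) = exp(−0.0000065 × 5000) = 0.968022
R(U6) = exp(−0.000047 × 5000) = 0.790571
R(U7) = exp(−0.000049 × 5000) = 0.782705
Series (U1 and U2): 0.786628 × 0.927743 = 0.729789
Parallel ([0.729789] and U3): 1 − (1 − 0.729789)(1 − 0.835270) = 0.955488
Parallel (U5, U6, and U7): 1 − (1 − 0.968022)(1 − 0.790571)(1 − 0.782705) = 0.998545
Series ([0.955488], U4, and [0.998545]): 0.955488 × 0.729789 × 0.998545 = 0.6963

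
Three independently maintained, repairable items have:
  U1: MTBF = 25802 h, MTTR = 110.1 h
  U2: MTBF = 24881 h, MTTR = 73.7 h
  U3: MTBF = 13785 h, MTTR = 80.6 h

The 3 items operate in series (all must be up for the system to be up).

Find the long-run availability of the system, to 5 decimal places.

0.98704

A(U1) = MTBF/(MTBF+MTTR) = 25802/(25802+110.1) = 0.995751
A(U2) = MTBF/(MTBF+MTTR) = 24881/(24881+73.7) = 0.997047
A(U3) = MTBF/(MTBF+MTTR) = 13785/(13785+80.6) = 0.994187
Series availability: 0.995751 × 0.997047 × 0.994187 = 0.98704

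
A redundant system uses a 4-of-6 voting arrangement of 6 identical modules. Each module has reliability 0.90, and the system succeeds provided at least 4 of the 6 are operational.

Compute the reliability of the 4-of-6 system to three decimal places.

0.984

R = Σ_{i=4}^{6} C(6,i) p^i (1−p)^{6−i} with p = 0.90
C(6,4)·0.90^4·0.10^2 = 0.09842
C(6,5)·0.90^5·0.10^1 = 0.35429
C(6,6)·0.90^6·0.10^0 = 0.53144
Sum = 0.984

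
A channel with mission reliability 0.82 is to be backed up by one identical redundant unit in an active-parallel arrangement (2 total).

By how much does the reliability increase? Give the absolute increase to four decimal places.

0.1476

R_before = 0.82
R_after = 1 − (1 − 0.82)^2 = 0.9676
ΔR = 0.9676 − 0.82 = 0.1476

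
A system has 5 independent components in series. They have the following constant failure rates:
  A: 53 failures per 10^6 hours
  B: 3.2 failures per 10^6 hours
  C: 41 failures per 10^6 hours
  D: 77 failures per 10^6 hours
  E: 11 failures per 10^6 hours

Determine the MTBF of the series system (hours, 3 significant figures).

5400

Series of exponential components: λ_sys = Σ λ_i
λ_sys = 0.000053 + 0.0000032 + 0.000041 + 0.000077 + 0.000011 = 1.8520e-04 /h
MTBF = 1 / λ_sys = 5400 h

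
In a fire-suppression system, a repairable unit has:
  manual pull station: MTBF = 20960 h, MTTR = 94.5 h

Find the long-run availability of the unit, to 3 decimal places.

A(manual pull station) = MTBF/(MTBF+MTTR) = 20960/(20960+94.5) = 0.996

0.996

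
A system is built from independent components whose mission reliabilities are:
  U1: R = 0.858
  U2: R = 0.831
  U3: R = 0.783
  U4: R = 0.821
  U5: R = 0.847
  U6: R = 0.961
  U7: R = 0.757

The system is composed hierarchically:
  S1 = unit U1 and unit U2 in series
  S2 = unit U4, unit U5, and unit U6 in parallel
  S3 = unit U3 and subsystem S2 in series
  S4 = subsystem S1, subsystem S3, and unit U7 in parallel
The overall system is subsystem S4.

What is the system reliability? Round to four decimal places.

0.9848

Series (U1 and U2): 0.858000 × 0.831000 = 0.712998
Parallel (U4, U5, and U6): 1 − (1 − 0.821000)(1 − 0.847000)(1 − 0.961000) = 0.998932
Series (U3 and [0.998932]): 0.783000 × 0.998932 = 0.782164
Parallel ([0.712998], [0.782164], and U7): 1 − (1 − 0.712998)(1 − 0.782164)(1 − 0.757000) = 0.9848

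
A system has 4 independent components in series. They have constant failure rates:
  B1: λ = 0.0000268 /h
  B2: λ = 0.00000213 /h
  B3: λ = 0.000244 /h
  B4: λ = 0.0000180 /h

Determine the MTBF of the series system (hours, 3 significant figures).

3440

Series of exponential components: λ_sys = Σ λ_i
λ_sys = 0.0000268 + 0.00000213 + 0.000244 + 0.0000180 = 2.9093e-04 /h
MTBF = 1 / λ_sys = 3440 h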